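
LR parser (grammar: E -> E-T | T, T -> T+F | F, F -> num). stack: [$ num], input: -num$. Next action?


'num' on top is the handle for F -> num
Action: reduce (F -> num)


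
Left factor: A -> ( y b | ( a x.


Common prefix: '('
Factored: A -> ( A', A' -> y b | a x


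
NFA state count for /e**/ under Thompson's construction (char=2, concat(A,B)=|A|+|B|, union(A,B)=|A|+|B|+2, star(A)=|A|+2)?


Syntax tree has 1 char leaf(s), 0 union(s), 2 star(s)
chars contribute 1×2 = 2; each union adds +2; each star adds +2
Total: 2 + 0 + 4 = 6 states


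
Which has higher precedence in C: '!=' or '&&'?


'!=' is equality (level 6); '&&' is logical AND (level 2)
Higher level binds tighter
'!=' has higher precedence than '&&'


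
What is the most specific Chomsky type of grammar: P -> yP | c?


Right-linear: every RHS is a terminal or a terminal followed by one nonterminal
Classification: Type 3 (Regular)


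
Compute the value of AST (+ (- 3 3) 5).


Evaluate inner: (- 3 3) = 0
Evaluate root: (+ 0 5) = 5
Result: 5


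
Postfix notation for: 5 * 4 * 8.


Left to right (same or higher precedence on left)
Postfix: 5 4 * 8 *


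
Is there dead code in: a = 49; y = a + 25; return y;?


a is read by y's definition; y is returned
No dead code


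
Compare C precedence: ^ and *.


'*' is multiplicative (level 10); '^' is bitwise XOR (level 4)
Higher level binds tighter
'*' has higher precedence than '^'


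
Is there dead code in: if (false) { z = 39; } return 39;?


condition is constant false, so the whole block is unreachable
Dead: 'if (false) { z = 39; }'


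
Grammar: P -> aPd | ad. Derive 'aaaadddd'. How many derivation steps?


Derivation: P => aPd => aaPdd => aaaPddd => aaaadddd
Steps: 4


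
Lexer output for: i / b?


Scan left to right, longest-match per lexeme
Tokens: ID(i), OP(/), ID(b)


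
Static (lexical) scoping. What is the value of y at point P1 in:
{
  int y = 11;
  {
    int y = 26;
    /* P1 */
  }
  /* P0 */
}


y declared in the same block as P1
y = 26


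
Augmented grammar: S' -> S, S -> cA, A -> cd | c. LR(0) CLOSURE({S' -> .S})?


Start: S' -> .S
For each item with dot before a nonterminal B, add B -> .γ for every B-production
Closure: [S' -> .S, S -> .cA]


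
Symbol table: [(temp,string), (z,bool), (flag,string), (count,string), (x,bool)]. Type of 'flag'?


Lookup 'flag' → type string


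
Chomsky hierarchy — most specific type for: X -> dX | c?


Right-linear: every RHS is a terminal or a terminal followed by one nonterminal
Classification: Type 3 (Regular)


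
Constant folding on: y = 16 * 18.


16 * 18 = 288 at compile time
Optimized: y = 288


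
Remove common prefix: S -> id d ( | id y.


Common prefix: 'id'
Factored: S -> id S', S' -> d ( | y


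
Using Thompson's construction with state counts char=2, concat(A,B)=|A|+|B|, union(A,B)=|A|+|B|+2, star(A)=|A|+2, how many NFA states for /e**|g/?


Syntax tree has 2 char leaf(s), 1 union(s), 2 star(s)
chars contribute 2×2 = 4; each union adds +2; each star adds +2
Total: 4 + 2 + 4 = 10 states


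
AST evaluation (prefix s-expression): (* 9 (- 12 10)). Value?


Evaluate inner: (- 12 10) = 2
Evaluate root: (* 9 2) = 18
Result: 18


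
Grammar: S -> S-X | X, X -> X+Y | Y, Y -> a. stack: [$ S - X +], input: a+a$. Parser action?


no handle; shift 'a'
Action: shift


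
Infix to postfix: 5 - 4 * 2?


* has higher precedence, evaluate 4*2 first
Postfix: 5 4 2 * -


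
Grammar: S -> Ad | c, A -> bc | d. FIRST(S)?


Per alternative of S: FIRST(Ad) = {b, d}; FIRST(c) = {c}
FIRST(S) = {b, c, d}


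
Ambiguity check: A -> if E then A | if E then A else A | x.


dangling else: 'if E then if E then x else x' parses two ways
Ambiguous


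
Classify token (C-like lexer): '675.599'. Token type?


Pattern: digits with a decimal point
Type: FLOAT_LITERAL


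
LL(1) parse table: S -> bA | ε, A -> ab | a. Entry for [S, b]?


For [S, b]: 'b' ∈ FIRST(bA)
Entry: S -> bA


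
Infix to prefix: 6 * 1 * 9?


left-to-right (same/higher precedence on left): tree is (* (* 6 1) 9)
Prefix: * * 6 1 9


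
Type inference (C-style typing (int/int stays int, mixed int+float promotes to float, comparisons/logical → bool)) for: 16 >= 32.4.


Operand types: int >= float
Rule: comparison yields bool
Result type: bool


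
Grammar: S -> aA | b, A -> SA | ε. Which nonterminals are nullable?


A nonterminal is nullable iff some alternative derives ε (directly, or every symbol in it is nullable)
Nullable: {A}


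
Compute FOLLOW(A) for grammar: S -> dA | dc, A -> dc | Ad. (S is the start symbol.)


$ ∈ FOLLOW(S). For each A -> αBβ: add FIRST(β)\{ε} to FOLLOW(B); if β nullable, add FOLLOW(A).
FOLLOW(A) = {$, d}


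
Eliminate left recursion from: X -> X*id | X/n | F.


Left-recursive alternatives: X*id, X/n; non-recursive: F
Introduce X': X -> FX', X' -> *idX' | /nX' | ε


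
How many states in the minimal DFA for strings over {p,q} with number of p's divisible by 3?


Track (count of p) mod 3: states 0..2, accept at 0
Minimal DFA: 3 states


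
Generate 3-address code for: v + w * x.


Break into single-operator statements:
t1 = w * x
t2 = v + t1


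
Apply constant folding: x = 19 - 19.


19 - 19 = 0 at compile time
Optimized: x = 0


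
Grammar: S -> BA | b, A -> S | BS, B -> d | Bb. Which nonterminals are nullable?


A nonterminal is nullable iff some alternative derives ε (directly, or every symbol in it is nullable)
Nullable: {}


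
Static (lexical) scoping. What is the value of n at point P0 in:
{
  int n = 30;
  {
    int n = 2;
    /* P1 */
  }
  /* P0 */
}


n declared in the same block as P0
n = 30


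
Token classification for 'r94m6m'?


Pattern: letter/underscore followed by alphanumerics, not a keyword
Type: IDENTIFIER


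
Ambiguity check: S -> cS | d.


right-linear, alternatives start with distinct terminals 'c' vs 'd': unique leftmost derivation
Unambiguous


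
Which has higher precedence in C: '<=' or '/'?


'/' is multiplicative (level 10); '<=' is relational (level 7)
Higher level binds tighter
'/' has higher precedence than '<='


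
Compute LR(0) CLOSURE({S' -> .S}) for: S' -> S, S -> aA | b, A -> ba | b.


Start: S' -> .S
For each item with dot before a nonterminal B, add B -> .γ for every B-production
Closure: [S' -> .S, S -> .aA, S -> .b]


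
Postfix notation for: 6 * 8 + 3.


Left to right (same or higher precedence on left)
Postfix: 6 8 * 3 +


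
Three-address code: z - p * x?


Break into single-operator statements:
t1 = p * x
t2 = z - t1


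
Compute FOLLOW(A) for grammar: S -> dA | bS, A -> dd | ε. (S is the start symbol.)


$ ∈ FOLLOW(S). For each A -> αBβ: add FIRST(β)\{ε} to FOLLOW(B); if β nullable, add FOLLOW(A).
FOLLOW(A) = {$}


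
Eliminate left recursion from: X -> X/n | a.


Left-recursive alternatives: X/n; non-recursive: a
Introduce X': X -> aX', X' -> /nX' | ε


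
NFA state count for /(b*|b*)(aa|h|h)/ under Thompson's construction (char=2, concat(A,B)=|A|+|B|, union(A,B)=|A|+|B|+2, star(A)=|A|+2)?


Syntax tree has 6 char leaf(s), 3 union(s), 2 star(s)
chars contribute 6×2 = 12; each union adds +2; each star adds +2
Total: 12 + 6 + 4 = 22 states


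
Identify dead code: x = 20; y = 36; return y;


x is assigned but never read
Dead: 'x = 20'


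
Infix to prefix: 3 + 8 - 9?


left-to-right (same/higher precedence on left): tree is (- (+ 3 8) 9)
Prefix: - + 3 8 9


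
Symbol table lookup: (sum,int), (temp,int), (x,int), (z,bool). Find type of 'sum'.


Lookup 'sum' → type int


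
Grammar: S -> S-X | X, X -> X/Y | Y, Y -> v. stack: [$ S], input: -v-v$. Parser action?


shift '-' to continue S -> S-X
Action: shift


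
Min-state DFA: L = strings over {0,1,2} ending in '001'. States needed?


Track the longest suffix of input matching a prefix of '001': 4 classes (prefixes of length 0..3)
Minimal DFA: 4 states


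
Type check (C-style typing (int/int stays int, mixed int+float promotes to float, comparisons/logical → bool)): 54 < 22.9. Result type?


Operand types: int < float
Rule: comparison yields bool
Result type: bool


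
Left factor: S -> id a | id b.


Common prefix: 'id'
Factored: S -> id S', S' -> a | b


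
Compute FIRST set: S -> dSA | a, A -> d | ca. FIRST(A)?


Per alternative of A: FIRST(d) = {d}; FIRST(ca) = {c}
FIRST(A) = {c, d}


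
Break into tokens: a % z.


Scan left to right, longest-match per lexeme
Tokens: ID(a), OP(%), ID(z)


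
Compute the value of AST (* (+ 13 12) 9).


Evaluate inner: (+ 13 12) = 25
Evaluate root: (* 25 9) = 225
Result: 225


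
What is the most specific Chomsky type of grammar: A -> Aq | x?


Left-linear: every RHS is a terminal or one nonterminal followed by a terminal
Classification: Type 3 (Regular)


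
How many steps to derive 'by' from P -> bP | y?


Derivation: P => bP => by
Steps: 2


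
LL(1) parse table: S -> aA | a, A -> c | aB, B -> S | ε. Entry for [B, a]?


For [B, a]: 'a' ∈ FIRST(S)
Entry: B -> S


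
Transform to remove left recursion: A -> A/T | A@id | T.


Left-recursive alternatives: A/T, A@id; non-recursive: T
Introduce A': A -> TA', A' -> /TA' | @idA' | ε


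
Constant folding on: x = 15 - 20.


15 - 20 = -5 at compile time
Optimized: x = -5


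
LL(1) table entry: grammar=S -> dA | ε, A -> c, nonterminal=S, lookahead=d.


For [S, d]: 'd' ∈ FIRST(dA)
Entry: S -> dA


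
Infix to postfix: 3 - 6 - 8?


Left to right (same or higher precedence on left)
Postfix: 3 6 - 8 -


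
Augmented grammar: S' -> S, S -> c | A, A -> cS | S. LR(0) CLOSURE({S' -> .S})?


Start: S' -> .S
For each item with dot before a nonterminal B, add B -> .γ for every B-production
Closure: [S' -> .S, S -> .c, S -> .A, A -> .cS, A -> .S]


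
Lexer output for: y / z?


Scan left to right, longest-match per lexeme
Tokens: ID(y), OP(/), ID(z)


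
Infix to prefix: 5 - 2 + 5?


left-to-right (same/higher precedence on left): tree is (+ (- 5 2) 5)
Prefix: + - 5 2 5


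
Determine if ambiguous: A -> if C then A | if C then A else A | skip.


dangling else: 'if C then if C then skip else skip' parses two ways
Ambiguous


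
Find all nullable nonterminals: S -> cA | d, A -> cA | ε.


A nonterminal is nullable iff some alternative derives ε (directly, or every symbol in it is nullable)
Nullable: {A}


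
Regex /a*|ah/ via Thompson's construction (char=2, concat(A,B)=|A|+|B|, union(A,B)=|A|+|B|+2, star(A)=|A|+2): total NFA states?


Syntax tree has 3 char leaf(s), 1 union(s), 1 star(s)
chars contribute 3×2 = 6; each union adds +2; each star adds +2
Total: 6 + 2 + 2 = 10 states


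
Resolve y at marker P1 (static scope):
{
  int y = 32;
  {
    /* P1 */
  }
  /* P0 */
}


P1's block does not declare y; resolves to the enclosing declaration at depth 0
y = 32


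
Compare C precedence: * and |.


'*' is multiplicative (level 10); '|' is bitwise OR (level 3)
Higher level binds tighter
'*' has higher precedence than '|'


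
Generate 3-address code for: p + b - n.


Break into single-operator statements:
t1 = p + b
t2 = t1 - n


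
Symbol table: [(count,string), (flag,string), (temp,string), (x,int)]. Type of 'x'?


Lookup 'x' → type int


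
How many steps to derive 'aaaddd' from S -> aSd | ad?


Derivation: S => aSd => aaSdd => aaaddd
Steps: 3


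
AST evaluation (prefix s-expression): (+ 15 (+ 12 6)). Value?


Evaluate inner: (+ 12 6) = 18
Evaluate root: (+ 15 18) = 33
Result: 33


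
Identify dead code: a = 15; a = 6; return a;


first assignment to a is overwritten before any read
Dead: 'a = 15'


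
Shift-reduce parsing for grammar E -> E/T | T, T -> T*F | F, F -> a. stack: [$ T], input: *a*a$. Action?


shift '*' to continue T -> T*F
Action: shift


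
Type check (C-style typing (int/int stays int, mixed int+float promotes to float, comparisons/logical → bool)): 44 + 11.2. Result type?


Operand types: int + float
Rule: mixed int/float promotes to float; int/int stays int
Result type: float


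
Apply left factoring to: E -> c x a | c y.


Common prefix: 'c'
Factored: E -> c E', E' -> x a | y


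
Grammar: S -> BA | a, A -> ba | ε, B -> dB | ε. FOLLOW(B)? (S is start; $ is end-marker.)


$ ∈ FOLLOW(S). For each A -> αBβ: add FIRST(β)\{ε} to FOLLOW(B); if β nullable, add FOLLOW(A).
FOLLOW(B) = {$, b}


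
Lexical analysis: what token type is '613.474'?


Pattern: digits with a decimal point
Type: FLOAT_LITERAL


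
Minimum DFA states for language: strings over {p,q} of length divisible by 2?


Track length mod 2: states 0..1, accept at 0
Minimal DFA: 2 states


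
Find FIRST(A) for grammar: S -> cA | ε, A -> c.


Per alternative of A: FIRST(c) = {c}
FIRST(A) = {c}


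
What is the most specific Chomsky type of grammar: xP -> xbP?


LHS has context (more than one symbol) and |LHS| ≤ |RHS|
Classification: Type 1 (Context-Sensitive)


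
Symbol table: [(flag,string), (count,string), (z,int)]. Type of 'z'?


Lookup 'z' → type int


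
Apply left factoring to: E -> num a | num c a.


Common prefix: 'num'
Factored: E -> num E', E' -> a | c a


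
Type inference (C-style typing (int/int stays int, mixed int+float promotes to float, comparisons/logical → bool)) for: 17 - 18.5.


Operand types: int - float
Rule: mixed int/float promotes to float; int/int stays int
Result type: float


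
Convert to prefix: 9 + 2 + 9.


left-to-right (same/higher precedence on left): tree is (+ (+ 9 2) 9)
Prefix: + + 9 2 9


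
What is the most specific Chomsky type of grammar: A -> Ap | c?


Left-linear: every RHS is a terminal or one nonterminal followed by a terminal
Classification: Type 3 (Regular)


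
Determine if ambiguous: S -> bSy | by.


balanced b^n…y^n: each string has a unique parse
Unambiguous


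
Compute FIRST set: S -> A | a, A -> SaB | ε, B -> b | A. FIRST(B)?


Per alternative of B: FIRST(b) = {b}; FIRST(A) = {a, ε}
FIRST(B) = {a, b, ε}


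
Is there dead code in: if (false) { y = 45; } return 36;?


condition is constant false, so the whole block is unreachable
Dead: 'if (false) { y = 45; }'


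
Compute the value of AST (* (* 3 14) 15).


Evaluate inner: (* 3 14) = 42
Evaluate root: (* 42 15) = 630
Result: 630


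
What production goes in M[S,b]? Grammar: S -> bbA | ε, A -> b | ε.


For [S, b]: 'b' ∈ FIRST(bbA)
Entry: S -> bbA


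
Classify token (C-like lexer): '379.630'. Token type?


Pattern: digits with a decimal point
Type: FLOAT_LITERAL


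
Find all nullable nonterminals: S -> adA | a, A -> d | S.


A nonterminal is nullable iff some alternative derives ε (directly, or every symbol in it is nullable)
Nullable: {}


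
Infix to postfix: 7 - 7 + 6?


Left to right (same or higher precedence on left)
Postfix: 7 7 - 6 +


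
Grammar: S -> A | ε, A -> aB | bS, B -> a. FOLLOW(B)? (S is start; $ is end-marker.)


$ ∈ FOLLOW(S). For each A -> αBβ: add FIRST(β)\{ε} to FOLLOW(B); if β nullable, add FOLLOW(A).
FOLLOW(B) = {$}


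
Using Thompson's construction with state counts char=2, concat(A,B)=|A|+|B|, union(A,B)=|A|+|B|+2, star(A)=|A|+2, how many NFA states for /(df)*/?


Syntax tree has 2 char leaf(s), 0 union(s), 1 star(s)
chars contribute 2×2 = 4; each union adds +2; each star adds +2
Total: 4 + 0 + 2 = 6 states


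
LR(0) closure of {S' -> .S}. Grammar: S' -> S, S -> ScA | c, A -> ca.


Start: S' -> .S
For each item with dot before a nonterminal B, add B -> .γ for every B-production
Closure: [S' -> .S, S -> .ScA, S -> .c]


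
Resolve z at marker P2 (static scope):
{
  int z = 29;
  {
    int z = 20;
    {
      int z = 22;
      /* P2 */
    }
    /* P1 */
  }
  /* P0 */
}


z declared in the same block as P2
z = 22


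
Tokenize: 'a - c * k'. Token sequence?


Scan left to right, longest-match per lexeme
Tokens: ID(a), OP(-), ID(c), OP(*), ID(k)


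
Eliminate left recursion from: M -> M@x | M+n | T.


Left-recursive alternatives: M@x, M+n; non-recursive: T
Introduce M': M -> TM', M' -> @xM' | +nM' | ε


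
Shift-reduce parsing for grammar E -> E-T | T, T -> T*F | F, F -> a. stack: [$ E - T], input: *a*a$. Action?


'*' can extend T; shift to build T -> T*F
Action: shift


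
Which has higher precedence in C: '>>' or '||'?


'>>' is shift (level 8); '||' is logical OR (level 1)
Higher level binds tighter
'>>' has higher precedence than '||'


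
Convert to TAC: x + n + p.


Break into single-operator statements:
t1 = x + n
t2 = t1 + p


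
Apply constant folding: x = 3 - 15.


3 - 15 = -12 at compile time
Optimized: x = -12


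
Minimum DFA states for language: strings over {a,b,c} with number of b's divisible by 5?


Track (count of b) mod 5: states 0..4, accept at 0
Minimal DFA: 5 states


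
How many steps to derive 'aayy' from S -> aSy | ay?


Derivation: S => aSy => aayy
Steps: 2


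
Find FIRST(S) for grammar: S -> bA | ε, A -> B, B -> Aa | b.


Per alternative of S: FIRST(bA) = {b}; FIRST(ε) = {ε}
FIRST(S) = {b, ε}


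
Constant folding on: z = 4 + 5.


4 + 5 = 9 at compile time
Optimized: z = 9


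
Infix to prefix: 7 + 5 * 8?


'*' binds tighter: tree is (+ 7 (* 5 8))
Prefix: + 7 * 5 8


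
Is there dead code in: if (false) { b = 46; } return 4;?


condition is constant false, so the whole block is unreachable
Dead: 'if (false) { b = 46; }'


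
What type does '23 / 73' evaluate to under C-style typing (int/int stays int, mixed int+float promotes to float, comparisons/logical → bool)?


Operand types: int / int
Rule: mixed int/float promotes to float; int/int stays int
Result type: int


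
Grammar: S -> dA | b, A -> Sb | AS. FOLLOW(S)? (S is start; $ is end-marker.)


$ ∈ FOLLOW(S). For each A -> αBβ: add FIRST(β)\{ε} to FOLLOW(B); if β nullable, add FOLLOW(A).
FOLLOW(S) = {$, b, d}


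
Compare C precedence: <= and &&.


'<=' is relational (level 7); '&&' is logical AND (level 2)
Higher level binds tighter
'<=' has higher precedence than '&&'


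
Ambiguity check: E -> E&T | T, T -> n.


precedence layered via separate nonterminal T: deterministic
Unambiguous


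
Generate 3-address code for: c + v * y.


Break into single-operator statements:
t1 = v * y
t2 = c + t1


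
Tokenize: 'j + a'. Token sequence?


Scan left to right, longest-match per lexeme
Tokens: ID(j), OP(+), ID(a)


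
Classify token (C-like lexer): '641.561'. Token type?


Pattern: digits with a decimal point
Type: FLOAT_LITERAL


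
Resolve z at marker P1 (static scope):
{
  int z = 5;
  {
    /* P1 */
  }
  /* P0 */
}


P1's block does not declare z; resolves to the enclosing declaration at depth 0
z = 5


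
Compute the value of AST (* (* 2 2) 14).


Evaluate inner: (* 2 2) = 4
Evaluate root: (* 4 14) = 56
Result: 56


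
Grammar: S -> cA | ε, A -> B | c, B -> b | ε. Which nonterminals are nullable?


A nonterminal is nullable iff some alternative derives ε (directly, or every symbol in it is nullable)
Nullable: {A, B, S}


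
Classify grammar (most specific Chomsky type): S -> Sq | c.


Left-linear: every RHS is a terminal or one nonterminal followed by a terminal
Classification: Type 3 (Regular)


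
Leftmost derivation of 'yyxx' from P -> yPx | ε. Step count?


Derivation: P => yPx => yyPxx => yyxx
Steps: 3


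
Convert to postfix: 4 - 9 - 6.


Left to right (same or higher precedence on left)
Postfix: 4 9 - 6 -


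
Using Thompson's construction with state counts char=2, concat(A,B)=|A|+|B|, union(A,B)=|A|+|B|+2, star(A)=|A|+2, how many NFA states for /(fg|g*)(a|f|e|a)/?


Syntax tree has 7 char leaf(s), 4 union(s), 1 star(s)
chars contribute 7×2 = 14; each union adds +2; each star adds +2
Total: 14 + 8 + 2 = 24 states


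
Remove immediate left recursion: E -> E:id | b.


Left-recursive alternatives: E:id; non-recursive: b
Introduce E': E -> bE', E' -> :idE' | ε


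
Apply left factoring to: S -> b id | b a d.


Common prefix: 'b'
Factored: S -> b S', S' -> id | a d


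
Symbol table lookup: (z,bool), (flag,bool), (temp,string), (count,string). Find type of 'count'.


Lookup 'count' → type string


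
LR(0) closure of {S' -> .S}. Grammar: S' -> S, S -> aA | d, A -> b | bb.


Start: S' -> .S
For each item with dot before a nonterminal B, add B -> .γ for every B-production
Closure: [S' -> .S, S -> .aA, S -> .d]


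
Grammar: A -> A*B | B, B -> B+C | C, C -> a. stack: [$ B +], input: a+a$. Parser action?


no handle; shift 'a'
Action: shift


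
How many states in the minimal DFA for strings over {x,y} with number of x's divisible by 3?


Track (count of x) mod 3: states 0..2, accept at 0
Minimal DFA: 3 states


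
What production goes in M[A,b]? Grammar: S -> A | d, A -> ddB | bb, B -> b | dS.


For [A, b]: 'b' ∈ FIRST(bb)
Entry: A -> bb


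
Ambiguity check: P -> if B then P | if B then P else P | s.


dangling else: 'if B then if B then s else s' parses two ways
Ambiguous


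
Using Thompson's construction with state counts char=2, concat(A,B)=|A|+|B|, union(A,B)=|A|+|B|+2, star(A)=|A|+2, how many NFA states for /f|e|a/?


Syntax tree has 3 char leaf(s), 2 union(s), 0 star(s)
chars contribute 3×2 = 6; each union adds +2; each star adds +2
Total: 6 + 4 + 0 = 10 states


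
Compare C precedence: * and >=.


'*' is multiplicative (level 10); '>=' is relational (level 7)
Higher level binds tighter
'*' has higher precedence than '>='


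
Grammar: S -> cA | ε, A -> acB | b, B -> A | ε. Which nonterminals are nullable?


A nonterminal is nullable iff some alternative derives ε (directly, or every symbol in it is nullable)
Nullable: {B, S}


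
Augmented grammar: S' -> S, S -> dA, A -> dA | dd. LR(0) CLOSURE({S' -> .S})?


Start: S' -> .S
For each item with dot before a nonterminal B, add B -> .γ for every B-production
Closure: [S' -> .S, S -> .dA]


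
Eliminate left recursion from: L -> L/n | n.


Left-recursive alternatives: L/n; non-recursive: n
Introduce L': L -> nL', L' -> /nL' | ε


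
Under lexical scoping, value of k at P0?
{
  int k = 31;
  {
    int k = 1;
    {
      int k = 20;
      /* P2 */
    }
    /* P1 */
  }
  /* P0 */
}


k declared in the same block as P0
k = 31


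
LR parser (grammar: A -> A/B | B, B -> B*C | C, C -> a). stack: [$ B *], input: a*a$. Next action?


no handle; shift 'a'
Action: shift


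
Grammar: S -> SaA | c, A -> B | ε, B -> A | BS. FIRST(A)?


Per alternative of A: FIRST(B) = {c, ε}; FIRST(ε) = {ε}
FIRST(A) = {c, ε}


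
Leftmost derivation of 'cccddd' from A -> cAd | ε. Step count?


Derivation: A => cAd => ccAdd => cccAddd => cccddd
Steps: 4


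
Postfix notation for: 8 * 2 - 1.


Left to right (same or higher precedence on left)
Postfix: 8 2 * 1 -


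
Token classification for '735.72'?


Pattern: digits with a decimal point
Type: FLOAT_LITERAL


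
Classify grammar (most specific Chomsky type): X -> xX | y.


Right-linear: every RHS is a terminal or a terminal followed by one nonterminal
Classification: Type 3 (Regular)


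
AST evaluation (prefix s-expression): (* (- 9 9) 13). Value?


Evaluate inner: (- 9 9) = 0
Evaluate root: (* 0 13) = 0
Result: 0


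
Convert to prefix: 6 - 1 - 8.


left-to-right (same/higher precedence on left): tree is (- (- 6 1) 8)
Prefix: - - 6 1 8


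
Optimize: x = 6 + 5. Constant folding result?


6 + 5 = 11 at compile time
Optimized: x = 11


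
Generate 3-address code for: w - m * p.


Break into single-operator statements:
t1 = m * p
t2 = w - t1


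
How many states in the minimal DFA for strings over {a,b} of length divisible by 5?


Track length mod 5: states 0..4, accept at 0
Minimal DFA: 5 states


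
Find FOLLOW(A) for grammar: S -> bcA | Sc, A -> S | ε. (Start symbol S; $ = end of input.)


$ ∈ FOLLOW(S). For each A -> αBβ: add FIRST(β)\{ε} to FOLLOW(B); if β nullable, add FOLLOW(A).
FOLLOW(A) = {$, c}


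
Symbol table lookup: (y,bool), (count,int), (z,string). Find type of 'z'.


Lookup 'z' → type string


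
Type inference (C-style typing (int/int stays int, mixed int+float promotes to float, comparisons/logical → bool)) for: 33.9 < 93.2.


Operand types: float < float
Rule: comparison yields bool
Result type: bool


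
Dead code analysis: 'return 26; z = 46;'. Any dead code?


statement follows a return and is unreachable
Dead: 'z = 46'


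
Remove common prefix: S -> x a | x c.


Common prefix: 'x'
Factored: S -> x S', S' -> a | c


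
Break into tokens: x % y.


Scan left to right, longest-match per lexeme
Tokens: ID(x), OP(%), ID(y)


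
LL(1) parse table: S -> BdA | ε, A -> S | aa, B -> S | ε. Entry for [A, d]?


For [A, d]: 'd' ∈ FIRST(S)
Entry: A -> S


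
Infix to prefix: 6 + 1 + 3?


left-to-right (same/higher precedence on left): tree is (+ (+ 6 1) 3)
Prefix: + + 6 1 3


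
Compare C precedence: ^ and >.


'>' is relational (level 7); '^' is bitwise XOR (level 4)
Higher level binds tighter
'>' has higher precedence than '^'


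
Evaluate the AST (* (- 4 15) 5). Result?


Evaluate inner: (- 4 15) = -11
Evaluate root: (* -11 5) = -55
Result: -55


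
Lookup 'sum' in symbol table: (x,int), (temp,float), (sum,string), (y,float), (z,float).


Lookup 'sum' → type string


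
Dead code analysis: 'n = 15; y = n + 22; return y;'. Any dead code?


n is read by y's definition; y is returned
No dead code


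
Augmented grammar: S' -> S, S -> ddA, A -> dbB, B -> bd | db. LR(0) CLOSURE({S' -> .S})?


Start: S' -> .S
For each item with dot before a nonterminal B, add B -> .γ for every B-production
Closure: [S' -> .S, S -> .ddA]


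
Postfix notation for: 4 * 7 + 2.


Left to right (same or higher precedence on left)
Postfix: 4 7 * 2 +


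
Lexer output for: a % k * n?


Scan left to right, longest-match per lexeme
Tokens: ID(a), OP(%), ID(k), OP(*), ID(n)


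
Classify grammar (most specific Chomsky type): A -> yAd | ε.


Single nonterminal LHS, but y^n d^n is not regular
Classification: Type 2 (Context-Free)


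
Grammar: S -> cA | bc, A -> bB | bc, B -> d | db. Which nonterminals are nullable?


A nonterminal is nullable iff some alternative derives ε (directly, or every symbol in it is nullable)
Nullable: {}


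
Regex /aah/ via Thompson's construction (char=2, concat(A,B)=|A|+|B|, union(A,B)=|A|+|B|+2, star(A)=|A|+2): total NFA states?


Syntax tree has 3 char leaf(s), 0 union(s), 0 star(s)
chars contribute 3×2 = 6; each union adds +2; each star adds +2
Total: 6 + 0 + 0 = 6 states


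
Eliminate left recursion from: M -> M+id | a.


Left-recursive alternatives: M+id; non-recursive: a
Introduce M': M -> aM', M' -> +idM' | ε


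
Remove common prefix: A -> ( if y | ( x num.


Common prefix: '('
Factored: A -> ( A', A' -> if y | x num


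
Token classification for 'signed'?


Pattern: reserved word
Type: KEYWORD


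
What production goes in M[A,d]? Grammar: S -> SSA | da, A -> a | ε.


For [A, d]: ε is nullable and 'd' ∈ FOLLOW(A)
Entry: A -> ε


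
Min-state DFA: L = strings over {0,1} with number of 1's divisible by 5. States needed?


Track (count of 1) mod 5: states 0..4, accept at 0
Minimal DFA: 5 states


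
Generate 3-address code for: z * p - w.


Break into single-operator statements:
t1 = z * p
t2 = t1 - w


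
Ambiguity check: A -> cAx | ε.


balanced c^n…x^n: each string has a unique parse
Unambiguous


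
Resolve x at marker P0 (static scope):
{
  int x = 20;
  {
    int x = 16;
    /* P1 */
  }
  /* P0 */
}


x declared in the same block as P0
x = 20


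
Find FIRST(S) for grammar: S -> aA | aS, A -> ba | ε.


Per alternative of S: FIRST(aA) = {a}; FIRST(aS) = {a}
FIRST(S) = {a}


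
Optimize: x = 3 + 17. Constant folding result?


3 + 17 = 20 at compile time
Optimized: x = 20


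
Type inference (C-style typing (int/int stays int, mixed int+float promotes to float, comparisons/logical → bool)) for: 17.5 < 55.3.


Operand types: float < float
Rule: comparison yields bool
Result type: bool


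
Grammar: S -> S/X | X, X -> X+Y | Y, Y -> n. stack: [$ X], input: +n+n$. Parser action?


shift '+' to continue X -> X+Y
Action: shift


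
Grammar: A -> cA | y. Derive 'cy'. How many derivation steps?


Derivation: A => cA => cy
Steps: 2


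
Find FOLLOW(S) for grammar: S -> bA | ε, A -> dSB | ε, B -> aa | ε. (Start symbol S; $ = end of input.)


$ ∈ FOLLOW(S). For each A -> αBβ: add FIRST(β)\{ε} to FOLLOW(B); if β nullable, add FOLLOW(A).
FOLLOW(S) = {$, a}


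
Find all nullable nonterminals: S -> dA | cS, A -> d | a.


A nonterminal is nullable iff some alternative derives ε (directly, or every symbol in it is nullable)
Nullable: {}


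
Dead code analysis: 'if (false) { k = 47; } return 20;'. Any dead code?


condition is constant false, so the whole block is unreachable
Dead: 'if (false) { k = 47; }'


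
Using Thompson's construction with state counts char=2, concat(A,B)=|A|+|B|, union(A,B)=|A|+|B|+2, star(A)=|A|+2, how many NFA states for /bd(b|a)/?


Syntax tree has 4 char leaf(s), 1 union(s), 0 star(s)
chars contribute 4×2 = 8; each union adds +2; each star adds +2
Total: 8 + 2 + 0 = 10 states


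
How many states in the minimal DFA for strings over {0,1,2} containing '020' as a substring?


KMP-style automaton: 3 progress states + 1 absorbing accept = 4
Minimal DFA: 4 states


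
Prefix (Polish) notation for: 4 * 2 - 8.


left-to-right (same/higher precedence on left): tree is (- (* 4 2) 8)
Prefix: - * 4 2 8


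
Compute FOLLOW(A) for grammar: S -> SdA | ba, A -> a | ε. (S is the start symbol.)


$ ∈ FOLLOW(S). For each A -> αBβ: add FIRST(β)\{ε} to FOLLOW(B); if β nullable, add FOLLOW(A).
FOLLOW(A) = {$, d}


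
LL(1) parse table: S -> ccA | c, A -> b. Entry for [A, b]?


For [A, b]: 'b' ∈ FIRST(b)
Entry: A -> b


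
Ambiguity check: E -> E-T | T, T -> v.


precedence layered via separate nonterminal T: deterministic
Unambiguous


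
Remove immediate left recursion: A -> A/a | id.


Left-recursive alternatives: A/a; non-recursive: id
Introduce A': A -> idA', A' -> /aA' | ε


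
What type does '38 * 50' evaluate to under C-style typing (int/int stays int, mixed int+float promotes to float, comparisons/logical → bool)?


Operand types: int * int
Rule: mixed int/float promotes to float; int/int stays int
Result type: int


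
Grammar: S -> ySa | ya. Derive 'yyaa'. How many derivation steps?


Derivation: S => ySa => yyaa
Steps: 2


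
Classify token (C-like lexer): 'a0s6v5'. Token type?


Pattern: letter/underscore followed by alphanumerics, not a keyword
Type: IDENTIFIER


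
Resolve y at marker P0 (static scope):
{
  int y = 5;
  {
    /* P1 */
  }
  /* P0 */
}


y declared in the same block as P0
y = 5


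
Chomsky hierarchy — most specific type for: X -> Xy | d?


Left-linear: every RHS is a terminal or one nonterminal followed by a terminal
Classification: Type 3 (Regular)


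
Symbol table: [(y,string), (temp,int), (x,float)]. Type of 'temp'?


Lookup 'temp' → type int


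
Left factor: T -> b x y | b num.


Common prefix: 'b'
Factored: T -> b T', T' -> x y | num


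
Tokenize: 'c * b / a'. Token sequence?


Scan left to right, longest-match per lexeme
Tokens: ID(c), OP(*), ID(b), OP(/), ID(a)


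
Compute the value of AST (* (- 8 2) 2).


Evaluate inner: (- 8 2) = 6
Evaluate root: (* 6 2) = 12
Result: 12


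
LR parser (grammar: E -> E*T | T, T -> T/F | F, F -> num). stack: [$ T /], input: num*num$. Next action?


no handle; shift 'num'
Action: shift


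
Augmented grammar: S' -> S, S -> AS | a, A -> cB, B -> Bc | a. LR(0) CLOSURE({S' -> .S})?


Start: S' -> .S
For each item with dot before a nonterminal B, add B -> .γ for every B-production
Closure: [S' -> .S, S -> .AS, S -> .a, A -> .cB]


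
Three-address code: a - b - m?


Break into single-operator statements:
t1 = a - b
t2 = t1 - m


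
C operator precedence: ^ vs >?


'>' is relational (level 7); '^' is bitwise XOR (level 4)
Higher level binds tighter
'>' has higher precedence than '^'


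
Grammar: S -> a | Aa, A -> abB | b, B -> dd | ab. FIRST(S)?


Per alternative of S: FIRST(a) = {a}; FIRST(Aa) = {a, b}
FIRST(S) = {a, b}


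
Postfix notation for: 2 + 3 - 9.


Left to right (same or higher precedence on left)
Postfix: 2 3 + 9 -


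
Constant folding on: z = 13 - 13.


13 - 13 = 0 at compile time
Optimized: z = 0


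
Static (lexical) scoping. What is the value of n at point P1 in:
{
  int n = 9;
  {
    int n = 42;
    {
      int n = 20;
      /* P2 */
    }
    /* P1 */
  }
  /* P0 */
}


n declared in the same block as P1
n = 42


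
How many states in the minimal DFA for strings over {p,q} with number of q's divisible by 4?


Track (count of q) mod 4: states 0..3, accept at 0
Minimal DFA: 4 states


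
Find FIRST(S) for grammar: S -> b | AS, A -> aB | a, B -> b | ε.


Per alternative of S: FIRST(b) = {b}; FIRST(AS) = {a}
FIRST(S) = {a, b}


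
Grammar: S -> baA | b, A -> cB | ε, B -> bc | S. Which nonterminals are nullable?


A nonterminal is nullable iff some alternative derives ε (directly, or every symbol in it is nullable)
Nullable: {A}


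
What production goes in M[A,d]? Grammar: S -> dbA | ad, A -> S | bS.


For [A, d]: 'd' ∈ FIRST(S)
Entry: A -> S


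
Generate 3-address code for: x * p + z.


Break into single-operator statements:
t1 = x * p
t2 = t1 + z


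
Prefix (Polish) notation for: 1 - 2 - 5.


left-to-right (same/higher precedence on left): tree is (- (- 1 2) 5)
Prefix: - - 1 2 5


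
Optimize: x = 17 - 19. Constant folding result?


17 - 19 = -2 at compile time
Optimized: x = -2


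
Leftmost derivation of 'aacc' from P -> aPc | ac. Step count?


Derivation: P => aPc => aacc
Steps: 2


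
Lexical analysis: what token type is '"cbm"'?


Pattern: double-quoted sequence
Type: STRING_LITERAL


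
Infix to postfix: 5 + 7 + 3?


Left to right (same or higher precedence on left)
Postfix: 5 7 + 3 +


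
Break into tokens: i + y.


Scan left to right, longest-match per lexeme
Tokens: ID(i), OP(+), ID(y)


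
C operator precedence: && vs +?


'+' is additive (level 9); '&&' is logical AND (level 2)
Higher level binds tighter
'+' has higher precedence than '&&'


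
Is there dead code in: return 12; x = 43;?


statement follows a return and is unreachable
Dead: 'x = 43'


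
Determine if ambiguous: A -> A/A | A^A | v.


'v/v^v' has two parse trees (no precedence encoded between / and ^)
Ambiguous


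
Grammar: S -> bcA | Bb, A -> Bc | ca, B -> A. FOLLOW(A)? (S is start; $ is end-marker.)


$ ∈ FOLLOW(S). For each A -> αBβ: add FIRST(β)\{ε} to FOLLOW(B); if β nullable, add FOLLOW(A).
FOLLOW(A) = {$, b, c}


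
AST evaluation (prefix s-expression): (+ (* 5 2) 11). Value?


Evaluate inner: (* 5 2) = 10
Evaluate root: (+ 10 11) = 21
Result: 21


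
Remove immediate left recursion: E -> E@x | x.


Left-recursive alternatives: E@x; non-recursive: x
Introduce E': E -> xE', E' -> @xE' | ε


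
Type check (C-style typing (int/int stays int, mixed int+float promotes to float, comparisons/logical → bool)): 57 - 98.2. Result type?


Operand types: int - float
Rule: mixed int/float promotes to float; int/int stays int
Result type: float


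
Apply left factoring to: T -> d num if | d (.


Common prefix: 'd'
Factored: T -> d T', T' -> num if | (


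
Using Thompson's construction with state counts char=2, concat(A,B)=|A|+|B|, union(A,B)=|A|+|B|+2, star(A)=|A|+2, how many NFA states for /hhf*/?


Syntax tree has 3 char leaf(s), 0 union(s), 1 star(s)
chars contribute 3×2 = 6; each union adds +2; each star adds +2
Total: 6 + 0 + 2 = 8 states


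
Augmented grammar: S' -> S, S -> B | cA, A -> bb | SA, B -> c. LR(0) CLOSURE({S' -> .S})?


Start: S' -> .S
For each item with dot before a nonterminal B, add B -> .γ for every B-production
Closure: [S' -> .S, S -> .B, S -> .cA, B -> .c]


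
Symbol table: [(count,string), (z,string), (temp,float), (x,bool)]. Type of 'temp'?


Lookup 'temp' → type float


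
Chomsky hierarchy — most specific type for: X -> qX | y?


Right-linear: every RHS is a terminal or a terminal followed by one nonterminal
Classification: Type 3 (Regular)


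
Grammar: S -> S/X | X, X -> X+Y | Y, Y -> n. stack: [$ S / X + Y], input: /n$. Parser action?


handle 'X+Y' on top
Action: reduce (X -> X+Y)


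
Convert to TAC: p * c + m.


Break into single-operator statements:
t1 = p * c
t2 = t1 + m


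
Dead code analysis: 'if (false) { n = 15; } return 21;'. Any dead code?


condition is constant false, so the whole block is unreachable
Dead: 'if (false) { n = 15; }'


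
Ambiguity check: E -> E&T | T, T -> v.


precedence layered via separate nonterminal T: deterministic
Unambiguous


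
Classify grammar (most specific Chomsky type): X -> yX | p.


Right-linear: every RHS is a terminal or a terminal followed by one nonterminal
Classification: Type 3 (Regular)


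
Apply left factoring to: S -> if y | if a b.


Common prefix: 'if'
Factored: S -> if S', S' -> y | a b


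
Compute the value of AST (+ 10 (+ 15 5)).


Evaluate inner: (+ 15 5) = 20
Evaluate root: (+ 10 20) = 30
Result: 30


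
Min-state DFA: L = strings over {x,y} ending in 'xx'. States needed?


Track the longest suffix of input matching a prefix of 'xx': 3 classes (prefixes of length 0..2)
Minimal DFA: 3 states


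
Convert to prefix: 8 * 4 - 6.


left-to-right (same/higher precedence on left): tree is (- (* 8 4) 6)
Prefix: - * 8 4 6


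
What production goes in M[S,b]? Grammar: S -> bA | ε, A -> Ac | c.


For [S, b]: 'b' ∈ FIRST(bA)
Entry: S -> bA


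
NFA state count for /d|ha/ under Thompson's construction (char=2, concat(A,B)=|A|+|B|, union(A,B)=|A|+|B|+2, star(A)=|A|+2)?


Syntax tree has 3 char leaf(s), 1 union(s), 0 star(s)
chars contribute 3×2 = 6; each union adds +2; each star adds +2
Total: 6 + 2 + 0 = 8 states


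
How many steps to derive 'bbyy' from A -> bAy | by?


Derivation: A => bAy => bbyy
Steps: 2


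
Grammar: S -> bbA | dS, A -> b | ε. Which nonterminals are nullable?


A nonterminal is nullable iff some alternative derives ε (directly, or every symbol in it is nullable)
Nullable: {A}


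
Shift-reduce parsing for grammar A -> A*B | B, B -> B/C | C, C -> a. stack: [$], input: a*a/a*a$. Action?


no handle on stack; shift 'a'
Action: shift


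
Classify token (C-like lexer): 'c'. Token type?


Pattern: letter/underscore followed by alphanumerics, not a keyword
Type: IDENTIFIER


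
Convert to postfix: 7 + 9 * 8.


* has higher precedence, evaluate 9*8 first
Postfix: 7 9 8 * +
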